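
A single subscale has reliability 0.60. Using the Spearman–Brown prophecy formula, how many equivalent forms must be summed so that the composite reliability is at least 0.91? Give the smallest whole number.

k ≥ ρ*(1−ρ₁)/(ρ₁(1−ρ*)) = 0.91·0.40 / (0.60·0.09) = 6.741.
Smallest integer k = 7.

7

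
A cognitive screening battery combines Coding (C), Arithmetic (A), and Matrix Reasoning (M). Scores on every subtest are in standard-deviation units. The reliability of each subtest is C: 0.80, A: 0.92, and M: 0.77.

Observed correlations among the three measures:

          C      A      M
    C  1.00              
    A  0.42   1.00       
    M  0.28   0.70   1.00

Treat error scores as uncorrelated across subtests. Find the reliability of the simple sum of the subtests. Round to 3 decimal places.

Var(C+A+M) = 3 + 2·[0.42 + 0.28 + 0.70] = 3 + 2.8 = 5.8.
Under uncorrelated errors the observed covariances equal the true-score covariances, so only the own-variance terms attenuate.
True-score variance = [0.80 + 0.92 + 0.77] + 2.8 = 2.49 + 2.8 = 5.29.
Reliability = 5.29 / 5.8 = 0.912.

0.912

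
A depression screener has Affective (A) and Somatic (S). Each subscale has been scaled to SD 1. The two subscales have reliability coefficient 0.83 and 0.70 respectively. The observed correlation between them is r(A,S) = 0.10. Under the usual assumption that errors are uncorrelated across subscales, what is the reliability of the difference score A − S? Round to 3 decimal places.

Var(A−S) = 1 + 1 − 2·0.10 = 2 − 0.2 = 1.8.
Under uncorrelated errors the observed covariances equal the true-score covariances, so only the own-variance terms attenuate.
True-score variance = [0.83 + 0.70] − 0.2 = 1.53 − 0.2 = 1.33.
Reliability = 1.33 / 1.8 = 0.739.

0.739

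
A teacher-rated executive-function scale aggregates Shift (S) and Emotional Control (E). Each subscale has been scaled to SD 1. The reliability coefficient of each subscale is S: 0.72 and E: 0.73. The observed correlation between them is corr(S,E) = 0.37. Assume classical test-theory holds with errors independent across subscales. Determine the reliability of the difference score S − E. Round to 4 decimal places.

0.5635

Var(S−E) = 1 + 1 − 2·0.37 = 2 − 0.74 = 1.26.
Under uncorrelated errors the observed covariances equal the true-score covariances, so only the own-variance terms attenuate.
True-score variance = [0.72 + 0.73] − 0.74 = 1.45 − 0.74 = 0.71.
Reliability = 0.71 / 1.26 = 0.5635.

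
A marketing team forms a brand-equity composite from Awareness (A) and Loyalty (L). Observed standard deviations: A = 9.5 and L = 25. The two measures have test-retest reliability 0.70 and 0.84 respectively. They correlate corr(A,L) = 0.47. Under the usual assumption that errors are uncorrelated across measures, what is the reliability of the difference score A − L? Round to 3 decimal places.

Var(A−L) = 9.5² + 25² − 2·9.5·25·0.47 = 715.25 − 223.25 = 492.
With uncorrelated errors the cross-covariances are all true-score covariance, so they carry over unchanged; only the diagonal terms shrink to ρᵢσᵢ².
True-score variance = [9.5²·0.70 + 25²·0.84] − 223.25 = 588.175 − 223.25 = 364.925.
Reliability = 364.925 / 492 = 0.742.

0.742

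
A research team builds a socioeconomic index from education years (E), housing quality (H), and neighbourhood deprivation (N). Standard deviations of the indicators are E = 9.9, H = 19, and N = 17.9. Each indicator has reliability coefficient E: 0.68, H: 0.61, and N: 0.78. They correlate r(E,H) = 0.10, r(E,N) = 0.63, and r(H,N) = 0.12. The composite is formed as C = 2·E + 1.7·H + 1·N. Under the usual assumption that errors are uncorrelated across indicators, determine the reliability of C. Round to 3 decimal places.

0.756

Var(C) = 2²·9.9² + 1.7²·19² + 17.9² + 2·[3.4·9.9·19·0.10 + 2·9.9·17.9·0.63 + 1.7·19·17.9·0.12] = 1755.74 + 713.238 = 2468.98.
Under uncorrelated errors the observed covariances equal the true-score covariances, so only the own-variance terms attenuate.
True-score variance = [2²·9.9²·0.68 + 1.7²·19²·0.61 + 17.9²·0.78] + 713.238 = 1152.91 + 713.238 = 1866.15.
Reliability = 1866.15 / 2468.98 = 0.756.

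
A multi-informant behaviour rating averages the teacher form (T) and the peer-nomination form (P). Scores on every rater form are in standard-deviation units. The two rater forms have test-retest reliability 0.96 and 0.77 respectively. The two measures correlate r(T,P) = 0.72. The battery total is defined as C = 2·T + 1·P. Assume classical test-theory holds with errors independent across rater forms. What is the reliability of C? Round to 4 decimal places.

0.9505

Var(C) = 2² + 1 + 2·[2·0.72] = 5 + 2.88 = 7.88.
Because errors are independent across components, Cov(Tᵢ,Tⱼ) = Cov(Xᵢ,Xⱼ); the off-diagonal part of the true-score variance is the same as above.
True-score variance = [2²·0.96 + 0.77] + 2.88 = 4.61 + 2.88 = 7.49.
Reliability = 7.49 / 7.88 = 0.9505.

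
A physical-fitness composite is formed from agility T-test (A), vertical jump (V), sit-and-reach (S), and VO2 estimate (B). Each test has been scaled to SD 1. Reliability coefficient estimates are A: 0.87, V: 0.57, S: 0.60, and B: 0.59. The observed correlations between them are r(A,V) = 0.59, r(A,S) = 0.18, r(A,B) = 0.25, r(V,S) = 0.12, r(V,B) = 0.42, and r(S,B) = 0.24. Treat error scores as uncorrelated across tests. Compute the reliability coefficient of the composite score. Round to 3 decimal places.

Var(A+V+S+B) = 4 + 2·[0.59 + 0.18 + 0.25 + 0.12 + 0.42 + 0.24] = 4 + 3.6 = 7.6.
Because errors are independent across components, Cov(Tᵢ,Tⱼ) = Cov(Xᵢ,Xⱼ); the off-diagonal part of the true-score variance is the same as above.
True-score variance = [0.87 + 0.57 + 0.60 + 0.59] + 3.6 = 2.63 + 3.6 = 6.23.
Reliability = 6.23 / 7.6 = 0.820.

0.820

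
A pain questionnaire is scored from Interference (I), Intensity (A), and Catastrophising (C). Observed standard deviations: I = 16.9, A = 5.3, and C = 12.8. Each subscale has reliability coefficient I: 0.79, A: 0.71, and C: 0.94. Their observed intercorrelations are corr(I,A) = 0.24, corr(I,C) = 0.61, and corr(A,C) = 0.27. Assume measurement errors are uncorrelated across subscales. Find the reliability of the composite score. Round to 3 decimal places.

Var(I+A+C) = 16.9² + 5.3² + 12.8² + 2·[16.9·5.3·0.24 + 16.9·12.8·0.61 + 5.3·12.8·0.27] = 477.54 + 343.538 = 821.078.
With uncorrelated errors the cross-covariances are all true-score covariance, so they carry over unchanged; only the diagonal terms shrink to ρᵢσᵢ².
True-score variance = [16.9²·0.79 + 5.3²·0.71 + 12.8²·0.94] + 343.538 = 399.585 + 343.538 = 743.123.
Reliability = 743.123 / 821.078 = 0.905.

0.905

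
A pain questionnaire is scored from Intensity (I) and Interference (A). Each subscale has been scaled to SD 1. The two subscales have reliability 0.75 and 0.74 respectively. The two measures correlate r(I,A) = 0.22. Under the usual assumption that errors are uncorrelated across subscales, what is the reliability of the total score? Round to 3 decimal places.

Var(I+A) = 2 + 2·[0.22] = 2 + 0.44 = 2.44.
Under uncorrelated errors the observed covariances equal the true-score covariances, so only the own-variance terms attenuate.
True-score variance = [0.75 + 0.74] + 0.44 = 1.49 + 0.44 = 1.93.
Reliability = 1.93 / 2.44 = 0.791.

0.791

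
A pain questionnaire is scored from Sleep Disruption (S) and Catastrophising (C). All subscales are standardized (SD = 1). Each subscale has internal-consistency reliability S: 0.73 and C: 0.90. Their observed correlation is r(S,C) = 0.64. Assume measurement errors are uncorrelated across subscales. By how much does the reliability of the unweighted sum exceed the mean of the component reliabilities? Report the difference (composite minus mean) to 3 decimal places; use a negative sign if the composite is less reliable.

Var(sum) = 2 + 1.28 = 3.28; true-score variance = 1.63 + 1.28 = 2.91; composite reliability = 0.8872.
Mean component reliability = 0.8150.
Difference = 0.8872 − 0.8150 = 0.072.

0.072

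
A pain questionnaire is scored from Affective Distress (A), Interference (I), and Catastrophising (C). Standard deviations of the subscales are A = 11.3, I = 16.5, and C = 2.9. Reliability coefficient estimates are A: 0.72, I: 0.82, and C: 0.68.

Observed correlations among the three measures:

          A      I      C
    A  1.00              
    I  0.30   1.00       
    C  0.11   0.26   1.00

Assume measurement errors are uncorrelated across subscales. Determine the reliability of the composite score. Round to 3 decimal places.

Var(A+I+C) = 11.3² + 16.5² + 2.9² + 2·[11.3·16.5·0.30 + 11.3·2.9·0.11 + 16.5·2.9·0.26] = 408.35 + 143.961 = 552.311.
With uncorrelated errors the cross-covariances are all true-score covariance, so they carry over unchanged; only the diagonal terms shrink to ρᵢσᵢ².
True-score variance = [11.3²·0.72 + 16.5²·0.82 + 2.9²·0.68] + 143.961 = 320.901 + 143.961 = 464.862.
Reliability = 464.862 / 552.311 = 0.842.

0.842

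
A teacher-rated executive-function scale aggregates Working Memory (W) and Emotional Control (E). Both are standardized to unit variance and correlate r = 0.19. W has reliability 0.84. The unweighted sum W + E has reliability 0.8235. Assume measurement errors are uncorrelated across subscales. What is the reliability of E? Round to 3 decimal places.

0.740

Var(W+E) = 2 + 2·0.19 = 2.380.
True-score variance = ρ_W + ρ_E + 2·0.19, so 0.8235 = (0.84 + ρ_E + 0.38) / 2.380.
ρ_E = 0.8235·2.380 − 0.84 − 0.38 = 0.740.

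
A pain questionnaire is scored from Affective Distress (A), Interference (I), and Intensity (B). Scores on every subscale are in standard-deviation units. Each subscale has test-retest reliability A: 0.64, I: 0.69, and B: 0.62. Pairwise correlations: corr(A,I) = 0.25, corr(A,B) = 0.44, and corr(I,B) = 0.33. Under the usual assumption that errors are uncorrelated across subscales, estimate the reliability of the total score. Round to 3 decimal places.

0.792

Var(A+I+B) = 3 + 2·[0.25 + 0.44 + 0.33] = 3 + 2.04 = 5.04.
Because errors are independent across components, Cov(Tᵢ,Tⱼ) = Cov(Xᵢ,Xⱼ); the off-diagonal part of the true-score variance is the same as above.
True-score variance = [0.64 + 0.69 + 0.62] + 2.04 = 1.95 + 2.04 = 3.99.
Reliability = 3.99 / 5.04 = 0.792.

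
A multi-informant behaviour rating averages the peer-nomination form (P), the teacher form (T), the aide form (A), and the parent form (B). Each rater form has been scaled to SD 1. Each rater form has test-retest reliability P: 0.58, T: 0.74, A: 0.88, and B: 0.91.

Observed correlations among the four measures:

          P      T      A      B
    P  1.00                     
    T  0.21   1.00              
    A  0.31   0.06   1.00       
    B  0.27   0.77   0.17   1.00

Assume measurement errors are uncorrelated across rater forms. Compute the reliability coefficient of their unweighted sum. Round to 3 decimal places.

Var(P+T+A+B) = 4 + 2·[0.21 + 0.31 + 0.27 + 0.06 + 0.77 + 0.17] = 4 + 3.58 = 7.58.
With uncorrelated errors the cross-covariances are all true-score covariance, so they carry over unchanged; only the diagonal terms shrink to ρᵢσᵢ².
True-score variance = [0.58 + 0.74 + 0.88 + 0.91] + 3.58 = 3.11 + 3.58 = 6.69.
Reliability = 6.69 / 7.58 = 0.883.

0.883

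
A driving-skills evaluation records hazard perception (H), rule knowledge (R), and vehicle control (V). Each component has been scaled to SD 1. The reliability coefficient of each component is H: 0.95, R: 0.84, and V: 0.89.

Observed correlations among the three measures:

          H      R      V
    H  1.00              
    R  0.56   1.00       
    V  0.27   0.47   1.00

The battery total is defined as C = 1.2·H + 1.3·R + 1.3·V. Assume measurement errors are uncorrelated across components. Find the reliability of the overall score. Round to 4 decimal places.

Var(C) = 1.2² + 1.3² + 1.3² + 2·[1.56·0.56 + 1.56·0.27 + 1.69·0.47] = 4.82 + 4.1782 = 8.9982.
With uncorrelated errors the cross-covariances are all true-score covariance, so they carry over unchanged; only the diagonal terms shrink to ρᵢσᵢ².
True-score variance = [1.2²·0.95 + 1.3²·0.84 + 1.3²·0.89] + 4.1782 = 4.2917 + 4.1782 = 8.4699.
Reliability = 8.4699 / 8.9982 = 0.9413.

0.9413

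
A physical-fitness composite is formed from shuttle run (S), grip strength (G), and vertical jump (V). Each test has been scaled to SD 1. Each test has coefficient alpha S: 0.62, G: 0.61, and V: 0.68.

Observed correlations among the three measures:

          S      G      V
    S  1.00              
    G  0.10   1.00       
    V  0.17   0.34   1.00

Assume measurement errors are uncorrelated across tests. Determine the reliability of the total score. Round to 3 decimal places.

0.742

Var(S+G+V) = 3 + 2·[0.10 + 0.17 + 0.34] = 3 + 1.22 = 4.22.
Under uncorrelated errors the observed covariances equal the true-score covariances, so only the own-variance terms attenuate.
True-score variance = [0.62 + 0.61 + 0.68] + 1.22 = 1.91 + 1.22 = 3.13.
Reliability = 3.13 / 4.22 = 0.742.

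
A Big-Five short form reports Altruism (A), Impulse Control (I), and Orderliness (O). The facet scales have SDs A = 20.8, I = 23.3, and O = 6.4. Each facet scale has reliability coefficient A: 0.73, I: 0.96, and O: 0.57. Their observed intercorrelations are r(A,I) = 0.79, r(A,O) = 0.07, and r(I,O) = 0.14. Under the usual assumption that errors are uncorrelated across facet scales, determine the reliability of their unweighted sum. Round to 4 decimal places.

0.9153

Var(A+I+O) = 20.8² + 23.3² + 6.4² + 2·[20.8·23.3·0.79 + 20.8·6.4·0.07 + 23.3·6.4·0.14] = 1016.49 + 826.122 = 1842.61.
Because errors are independent across components, Cov(Tᵢ,Tⱼ) = Cov(Xᵢ,Xⱼ); the off-diagonal part of the true-score variance is the same as above.
True-score variance = [20.8²·0.73 + 23.3²·0.96 + 6.4²·0.57] + 826.122 = 860.349 + 826.122 = 1686.47.
Reliability = 1686.47 / 1842.61 = 0.9153.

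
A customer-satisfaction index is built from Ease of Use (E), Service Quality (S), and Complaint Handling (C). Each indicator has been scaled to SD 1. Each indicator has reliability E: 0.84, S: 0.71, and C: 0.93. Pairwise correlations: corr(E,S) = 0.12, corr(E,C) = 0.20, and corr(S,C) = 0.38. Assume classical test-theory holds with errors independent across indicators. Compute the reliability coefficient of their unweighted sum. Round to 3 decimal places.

Var(E+S+C) = 3 + 2·[0.12 + 0.20 + 0.38] = 3 + 1.4 = 4.4.
With uncorrelated errors the cross-covariances are all true-score covariance, so they carry over unchanged; only the diagonal terms shrink to ρᵢσᵢ².
True-score variance = [0.84 + 0.71 + 0.93] + 1.4 = 2.48 + 1.4 = 3.88.
Reliability = 3.88 / 4.4 = 0.882.

0.882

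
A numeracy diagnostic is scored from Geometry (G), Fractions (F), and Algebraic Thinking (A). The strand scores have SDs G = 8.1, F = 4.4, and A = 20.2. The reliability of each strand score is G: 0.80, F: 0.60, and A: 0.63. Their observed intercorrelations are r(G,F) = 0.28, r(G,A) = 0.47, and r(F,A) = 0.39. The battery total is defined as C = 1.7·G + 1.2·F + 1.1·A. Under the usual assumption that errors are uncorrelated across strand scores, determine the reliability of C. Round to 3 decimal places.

Var(C) = 1.7²·8.1² + 1.2²·4.4² + 1.1²·20.2² + 2·[2.04·8.1·4.4·0.28 + 1.87·8.1·20.2·0.47 + 1.32·4.4·20.2·0.39] = 711.22 + 419.837 = 1131.06.
Because errors are independent across components, Cov(Tᵢ,Tⱼ) = Cov(Xᵢ,Xⱼ); the off-diagonal part of the true-score variance is the same as above.
True-score variance = [1.7²·8.1²·0.80 + 1.2²·4.4²·0.60 + 1.1²·20.2²·0.63] + 419.837 = 479.466 + 419.837 = 899.303.
Reliability = 899.303 / 1131.06 = 0.795.

0.795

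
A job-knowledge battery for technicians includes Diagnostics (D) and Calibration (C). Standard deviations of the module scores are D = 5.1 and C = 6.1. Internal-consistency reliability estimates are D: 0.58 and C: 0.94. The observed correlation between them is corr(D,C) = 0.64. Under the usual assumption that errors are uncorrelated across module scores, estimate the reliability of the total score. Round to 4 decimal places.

Var(D+C) = 5.1² + 6.1² + 2·[5.1·6.1·0.64] = 63.22 + 39.8208 = 103.041.
With uncorrelated errors the cross-covariances are all true-score covariance, so they carry over unchanged; only the diagonal terms shrink to ρᵢσᵢ².
True-score variance = [5.1²·0.58 + 6.1²·0.94] + 39.8208 = 50.0632 + 39.8208 = 89.884.
Reliability = 89.884 / 103.041 = 0.8723.

0.8723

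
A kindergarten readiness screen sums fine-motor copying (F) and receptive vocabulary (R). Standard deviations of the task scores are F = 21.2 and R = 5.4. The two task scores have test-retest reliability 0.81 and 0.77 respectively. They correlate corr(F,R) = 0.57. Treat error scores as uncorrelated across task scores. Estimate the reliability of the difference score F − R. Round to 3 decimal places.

0.735

Var(F−R) = 21.2² + 5.4² − 2·21.2·5.4·0.57 = 478.6 − 130.507 = 348.093.
With uncorrelated errors the cross-covariances are all true-score covariance, so they carry over unchanged; only the diagonal terms shrink to ρᵢσᵢ².
True-score variance = [21.2²·0.81 + 5.4²·0.77] − 130.507 = 386.5 − 130.507 = 255.992.
Reliability = 255.992 / 348.093 = 0.735.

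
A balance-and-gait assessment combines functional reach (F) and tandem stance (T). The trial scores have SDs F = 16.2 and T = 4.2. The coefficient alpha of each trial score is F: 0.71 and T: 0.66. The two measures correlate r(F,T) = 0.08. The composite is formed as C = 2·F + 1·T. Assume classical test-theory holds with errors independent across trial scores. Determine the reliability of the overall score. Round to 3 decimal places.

0.715

Var(C) = 2²·16.2² + 4.2² + 2·[2·16.2·4.2·0.08] = 1067.4 + 21.7728 = 1089.17.
With uncorrelated errors the cross-covariances are all true-score covariance, so they carry over unchanged; only the diagonal terms shrink to ρᵢσᵢ².
True-score variance = [2²·16.2²·0.71 + 4.2²·0.66] + 21.7728 = 756.972 + 21.7728 = 778.745.
Reliability = 778.745 / 1089.17 = 0.715.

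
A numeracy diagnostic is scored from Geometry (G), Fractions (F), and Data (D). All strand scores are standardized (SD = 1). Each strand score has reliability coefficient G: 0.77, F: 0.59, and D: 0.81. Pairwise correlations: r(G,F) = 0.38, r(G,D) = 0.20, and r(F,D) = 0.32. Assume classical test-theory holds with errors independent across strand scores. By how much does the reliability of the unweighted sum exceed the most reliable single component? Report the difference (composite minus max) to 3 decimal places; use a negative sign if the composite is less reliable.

Var(sum) = 3 + 1.8 = 4.8; true-score variance = 2.17 + 1.8 = 3.97; composite reliability = 0.8271.
Max component reliability = 0.8100.
Difference = 0.8271 − 0.8100 = 0.017.

0.017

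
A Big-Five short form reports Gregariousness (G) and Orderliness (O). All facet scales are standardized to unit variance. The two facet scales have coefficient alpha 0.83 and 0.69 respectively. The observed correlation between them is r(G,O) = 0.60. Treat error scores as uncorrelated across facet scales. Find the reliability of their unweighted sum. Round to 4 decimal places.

Var(G+O) = 2 + 2·[0.60] = 2 + 1.2 = 3.2.
Because errors are independent across components, Cov(Tᵢ,Tⱼ) = Cov(Xᵢ,Xⱼ); the off-diagonal part of the true-score variance is the same as above.
True-score variance = [0.83 + 0.69] + 1.2 = 1.52 + 1.2 = 2.72.
Reliability = 2.72 / 3.2 = 0.8500.

0.8500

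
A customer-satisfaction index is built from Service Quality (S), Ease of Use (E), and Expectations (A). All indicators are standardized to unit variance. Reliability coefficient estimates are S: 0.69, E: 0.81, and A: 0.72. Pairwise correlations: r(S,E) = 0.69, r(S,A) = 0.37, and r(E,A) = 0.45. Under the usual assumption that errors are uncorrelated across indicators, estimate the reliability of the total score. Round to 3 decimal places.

Var(S+E+A) = 3 + 2·[0.69 + 0.37 + 0.45] = 3 + 3.02 = 6.02.
Under uncorrelated errors the observed covariances equal the true-score covariances, so only the own-variance terms attenuate.
True-score variance = [0.69 + 0.81 + 0.72] + 3.02 = 2.22 + 3.02 = 5.24.
Reliability = 5.24 / 6.02 = 0.870.

0.870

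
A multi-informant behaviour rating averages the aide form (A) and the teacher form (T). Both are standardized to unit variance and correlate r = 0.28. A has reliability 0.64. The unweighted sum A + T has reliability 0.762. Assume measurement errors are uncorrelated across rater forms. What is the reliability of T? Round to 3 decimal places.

0.751

Var(A+T) = 2 + 2·0.28 = 2.560.
True-score variance = ρ_A + ρ_T + 2·0.28, so 0.762 = (0.64 + ρ_T + 0.56) / 2.560.
ρ_T = 0.762·2.560 − 0.64 − 0.56 = 0.751.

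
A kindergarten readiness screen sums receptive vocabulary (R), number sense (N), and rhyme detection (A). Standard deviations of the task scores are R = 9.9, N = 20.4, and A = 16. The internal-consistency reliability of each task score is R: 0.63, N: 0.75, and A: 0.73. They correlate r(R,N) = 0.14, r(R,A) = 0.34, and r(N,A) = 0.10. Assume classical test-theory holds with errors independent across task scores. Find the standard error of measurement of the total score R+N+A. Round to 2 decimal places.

Var(total) = 770.17 + 229.541 = 999.711.
True-score variance = 560.746 + 229.541 = 790.287, so reliability = 0.7905.
Error variance = 999.711 − 790.287 = 209.424; SEM = √209.424 = 14.47.

14.47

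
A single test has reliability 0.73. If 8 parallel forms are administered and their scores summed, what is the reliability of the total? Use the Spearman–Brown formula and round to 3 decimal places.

0.956

ρ_k = kρ / (1 + (k−1)ρ) = 8·0.73 / (1 + 7·0.73) = 5.840 / 6.110 = 0.956.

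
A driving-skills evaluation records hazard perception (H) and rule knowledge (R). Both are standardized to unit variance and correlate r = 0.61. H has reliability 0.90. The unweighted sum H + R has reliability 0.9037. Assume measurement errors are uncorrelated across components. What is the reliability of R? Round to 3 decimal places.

0.790

Var(H+R) = 2 + 2·0.61 = 3.220.
True-score variance = ρ_H + ρ_R + 2·0.61, so 0.9037 = (0.90 + ρ_R + 1.22) / 3.220.
ρ_R = 0.9037·3.220 − 0.90 − 1.22 = 0.790.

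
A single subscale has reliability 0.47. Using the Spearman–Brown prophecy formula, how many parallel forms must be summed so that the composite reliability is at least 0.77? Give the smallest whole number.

4

k ≥ ρ*(1−ρ₁)/(ρ₁(1−ρ*)) = 0.77·0.53 / (0.47·0.23) = 3.775.
Smallest integer k = 4.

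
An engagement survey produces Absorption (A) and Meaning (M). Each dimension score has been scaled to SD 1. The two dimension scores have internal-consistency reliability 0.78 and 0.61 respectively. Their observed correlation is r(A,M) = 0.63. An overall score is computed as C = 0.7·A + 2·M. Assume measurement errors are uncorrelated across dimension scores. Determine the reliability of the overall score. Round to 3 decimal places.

Var(C) = 0.7² + 2² + 2·[1.4·0.63] = 4.49 + 1.764 = 6.254.
Because errors are independent across components, Cov(Tᵢ,Tⱼ) = Cov(Xᵢ,Xⱼ); the off-diagonal part of the true-score variance is the same as above.
True-score variance = [0.7²·0.78 + 2²·0.61] + 1.764 = 2.8222 + 1.764 = 4.5862.
Reliability = 4.5862 / 6.254 = 0.733.

0.733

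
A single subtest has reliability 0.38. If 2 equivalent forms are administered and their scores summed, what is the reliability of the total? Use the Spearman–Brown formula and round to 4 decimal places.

ρ_k = kρ / (1 + (k−1)ρ) = 2·0.38 / (1 + 1·0.38) = 0.760 / 1.380 = 0.5507.

0.5507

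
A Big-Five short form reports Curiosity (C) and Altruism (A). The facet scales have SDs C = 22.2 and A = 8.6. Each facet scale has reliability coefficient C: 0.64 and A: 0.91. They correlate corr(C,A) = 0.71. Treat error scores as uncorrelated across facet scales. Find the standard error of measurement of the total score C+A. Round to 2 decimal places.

13.57

Var(total) = 566.8 + 271.106 = 837.906.
True-score variance = 382.721 + 271.106 = 653.828, so reliability = 0.7803.
Error variance = 837.906 − 653.828 = 184.079; SEM = √184.079 = 13.57.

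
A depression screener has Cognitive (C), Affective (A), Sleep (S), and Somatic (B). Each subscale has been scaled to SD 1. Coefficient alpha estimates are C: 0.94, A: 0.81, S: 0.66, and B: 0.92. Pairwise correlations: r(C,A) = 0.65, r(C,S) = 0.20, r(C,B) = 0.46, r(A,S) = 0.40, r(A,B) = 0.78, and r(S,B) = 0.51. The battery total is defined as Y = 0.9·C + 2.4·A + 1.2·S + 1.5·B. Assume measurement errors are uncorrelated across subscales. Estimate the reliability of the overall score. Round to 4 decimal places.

0.9260

Var(Y) = 0.9² + 2.4² + 1.2² + 1.5² + 2·[2.16·0.65 + 1.08·0.20 + 1.35·0.46 + 2.88·0.40 + 3.6·0.78 + 1.8·0.51] = 10.26 + 14.238 = 24.498.
With uncorrelated errors the cross-covariances are all true-score covariance, so they carry over unchanged; only the diagonal terms shrink to ρᵢσᵢ².
True-score variance = [0.9²·0.94 + 2.4²·0.81 + 1.2²·0.66 + 1.5²·0.92] + 14.238 = 8.4474 + 14.238 = 22.6854.
Reliability = 22.6854 / 24.498 = 0.9260.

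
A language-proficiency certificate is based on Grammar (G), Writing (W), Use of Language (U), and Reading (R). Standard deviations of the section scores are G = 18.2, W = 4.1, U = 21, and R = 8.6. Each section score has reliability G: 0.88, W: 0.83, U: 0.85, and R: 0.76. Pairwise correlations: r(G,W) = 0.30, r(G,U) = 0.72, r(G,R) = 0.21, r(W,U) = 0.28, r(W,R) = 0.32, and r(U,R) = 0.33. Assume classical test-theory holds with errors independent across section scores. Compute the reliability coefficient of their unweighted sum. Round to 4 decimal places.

Var(G+W+U+R) = 18.2² + 4.1² + 21² + 8.6² + 2·[18.2·4.1·0.30 + 18.2·21·0.72 + 18.2·8.6·0.21 + 4.1·21·0.28 + 4.1·8.6·0.32 + 21·8.6·0.33] = 863.01 + 850.857 = 1713.87.
With uncorrelated errors the cross-covariances are all true-score covariance, so they carry over unchanged; only the diagonal terms shrink to ρᵢσᵢ².
True-score variance = [18.2²·0.88 + 4.1²·0.83 + 21²·0.85 + 8.6²·0.76] + 850.857 = 736.503 + 850.857 = 1587.36.
Reliability = 1587.36 / 1713.87 = 0.9262.

0.9262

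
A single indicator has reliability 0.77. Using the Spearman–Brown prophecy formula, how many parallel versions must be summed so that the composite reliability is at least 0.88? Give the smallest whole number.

3

k ≥ ρ*(1−ρ₁)/(ρ₁(1−ρ*)) = 0.88·0.23 / (0.77·0.12) = 2.190.
Smallest integer k = 3.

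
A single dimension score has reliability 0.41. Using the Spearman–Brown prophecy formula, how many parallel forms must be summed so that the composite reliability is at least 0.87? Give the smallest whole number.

10

k ≥ ρ*(1−ρ₁)/(ρ₁(1−ρ*)) = 0.87·0.59 / (0.41·0.13) = 9.630.
Smallest integer k = 10.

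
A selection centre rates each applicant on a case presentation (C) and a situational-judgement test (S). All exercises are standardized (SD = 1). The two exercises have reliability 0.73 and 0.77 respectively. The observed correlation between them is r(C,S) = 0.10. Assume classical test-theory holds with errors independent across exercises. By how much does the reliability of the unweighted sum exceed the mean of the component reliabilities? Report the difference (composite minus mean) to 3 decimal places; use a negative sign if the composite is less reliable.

0.023

Var(sum) = 2 + 0.2 = 2.2; true-score variance = 1.5 + 0.2 = 1.7; composite reliability = 0.7727.
Mean component reliability = 0.7500.
Difference = 0.7727 − 0.7500 = 0.023.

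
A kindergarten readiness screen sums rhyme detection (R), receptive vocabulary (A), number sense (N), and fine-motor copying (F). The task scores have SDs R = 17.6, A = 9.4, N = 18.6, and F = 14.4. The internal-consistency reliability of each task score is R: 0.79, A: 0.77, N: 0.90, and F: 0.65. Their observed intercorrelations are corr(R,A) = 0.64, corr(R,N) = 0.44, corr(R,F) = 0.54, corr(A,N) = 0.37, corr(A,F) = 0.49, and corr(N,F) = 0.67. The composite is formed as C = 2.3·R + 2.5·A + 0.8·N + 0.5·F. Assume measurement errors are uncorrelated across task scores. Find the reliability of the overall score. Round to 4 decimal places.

0.8996

Var(C) = 2.3²·17.6² + 2.5²·9.4² + 0.8²·18.6² + 0.5²·14.4² + 2·[5.75·17.6·9.4·0.64 + 1.84·17.6·18.6·0.44 + 1.15·17.6·14.4·0.54 + 2·9.4·18.6·0.37 + 1.25·9.4·14.4·0.49 + 0.4·18.6·14.4·0.67] = 2464.13 + 2630.61 = 5094.75.
Under uncorrelated errors the observed covariances equal the true-score covariances, so only the own-variance terms attenuate.
True-score variance = [2.3²·17.6²·0.79 + 2.5²·9.4²·0.77 + 0.8²·18.6²·0.90 + 0.5²·14.4²·0.65] + 2630.61 = 1952.72 + 2630.61 = 4583.33.
Reliability = 4583.33 / 5094.75 = 0.8996.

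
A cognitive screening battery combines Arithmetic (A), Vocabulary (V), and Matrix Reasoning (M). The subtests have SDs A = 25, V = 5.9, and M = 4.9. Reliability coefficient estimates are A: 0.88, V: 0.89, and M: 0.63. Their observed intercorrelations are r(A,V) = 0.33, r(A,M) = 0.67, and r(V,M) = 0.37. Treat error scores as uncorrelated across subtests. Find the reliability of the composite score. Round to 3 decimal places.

0.909

Var(A+V+M) = 25² + 5.9² + 4.9² + 2·[25·5.9·0.33 + 25·4.9·0.67 + 5.9·4.9·0.37] = 683.82 + 282.893 = 966.713.
With uncorrelated errors the cross-covariances are all true-score covariance, so they carry over unchanged; only the diagonal terms shrink to ρᵢσᵢ².
True-score variance = [25²·0.88 + 5.9²·0.89 + 4.9²·0.63] + 282.893 = 596.107 + 282.893 = 879.001.
Reliability = 879.001 / 966.713 = 0.909.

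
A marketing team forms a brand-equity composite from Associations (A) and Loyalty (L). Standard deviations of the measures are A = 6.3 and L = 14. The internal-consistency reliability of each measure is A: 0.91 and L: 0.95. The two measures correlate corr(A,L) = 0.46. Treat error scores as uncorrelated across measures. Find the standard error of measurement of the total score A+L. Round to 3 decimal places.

Var(total) = 235.69 + 81.144 = 316.834.
True-score variance = 222.318 + 81.144 = 303.462, so reliability = 0.9578.
Error variance = 316.834 − 303.462 = 13.3721; SEM = √13.3721 = 3.657.

3.657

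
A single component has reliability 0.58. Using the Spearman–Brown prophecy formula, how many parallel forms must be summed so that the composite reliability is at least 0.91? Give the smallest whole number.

k ≥ ρ*(1−ρ₁)/(ρ₁(1−ρ*)) = 0.91·0.42 / (0.58·0.09) = 7.322.
Smallest integer k = 8.

8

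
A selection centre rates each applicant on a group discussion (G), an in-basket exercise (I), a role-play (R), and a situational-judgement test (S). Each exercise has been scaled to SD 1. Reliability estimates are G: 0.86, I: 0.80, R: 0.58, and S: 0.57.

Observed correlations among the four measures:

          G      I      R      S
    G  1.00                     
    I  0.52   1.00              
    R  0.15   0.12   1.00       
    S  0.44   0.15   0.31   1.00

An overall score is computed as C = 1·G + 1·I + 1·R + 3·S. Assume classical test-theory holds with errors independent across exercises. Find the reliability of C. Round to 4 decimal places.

0.7561

Var(C) = 1 + 1 + 1 + 3² + 2·[0.52 + 0.15 + 3·0.44 + 0.12 + 3·0.15 + 3·0.31] = 12 + 6.98 = 18.98.
Because errors are independent across components, Cov(Tᵢ,Tⱼ) = Cov(Xᵢ,Xⱼ); the off-diagonal part of the true-score variance is the same as above.
True-score variance = [0.86 + 0.80 + 0.58 + 3²·0.57] + 6.98 = 7.37 + 6.98 = 14.35.
Reliability = 14.35 / 18.98 = 0.7561.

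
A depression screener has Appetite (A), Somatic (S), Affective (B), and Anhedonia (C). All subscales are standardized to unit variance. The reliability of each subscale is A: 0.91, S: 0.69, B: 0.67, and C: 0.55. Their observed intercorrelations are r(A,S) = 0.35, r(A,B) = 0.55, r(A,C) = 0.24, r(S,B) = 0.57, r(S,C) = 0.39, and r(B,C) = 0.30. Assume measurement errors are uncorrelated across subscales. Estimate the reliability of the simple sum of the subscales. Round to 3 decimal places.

Var(A+S+B+C) = 4 + 2·[0.35 + 0.55 + 0.24 + 0.57 + 0.39 + 0.30] = 4 + 4.8 = 8.8.
With uncorrelated errors the cross-covariances are all true-score covariance, so they carry over unchanged; only the diagonal terms shrink to ρᵢσᵢ².
True-score variance = [0.91 + 0.69 + 0.67 + 0.55] + 4.8 = 2.82 + 4.8 = 7.62.
Reliability = 7.62 / 8.8 = 0.866.

0.866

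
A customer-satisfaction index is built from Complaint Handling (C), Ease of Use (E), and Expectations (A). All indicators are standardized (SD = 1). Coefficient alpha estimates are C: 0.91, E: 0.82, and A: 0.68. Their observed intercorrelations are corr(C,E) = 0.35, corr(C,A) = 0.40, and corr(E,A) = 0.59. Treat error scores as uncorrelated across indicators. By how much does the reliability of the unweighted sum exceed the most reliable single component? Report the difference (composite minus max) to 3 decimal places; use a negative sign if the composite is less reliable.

-0.014

Var(sum) = 3 + 2.68 = 5.68; true-score variance = 2.41 + 2.68 = 5.09; composite reliability = 0.8961.
Max component reliability = 0.9100.
Difference = 0.8961 − 0.9100 = -0.014.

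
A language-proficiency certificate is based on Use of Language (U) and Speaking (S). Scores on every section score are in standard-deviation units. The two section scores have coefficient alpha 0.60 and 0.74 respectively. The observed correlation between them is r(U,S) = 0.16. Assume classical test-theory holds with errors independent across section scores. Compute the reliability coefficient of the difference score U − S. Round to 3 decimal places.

Var(U−S) = 1 + 1 − 2·0.16 = 2 − 0.32 = 1.68.
Under uncorrelated errors the observed covariances equal the true-score covariances, so only the own-variance terms attenuate.
True-score variance = [0.60 + 0.74] − 0.32 = 1.34 − 0.32 = 1.02.
Reliability = 1.02 / 1.68 = 0.607.

0.607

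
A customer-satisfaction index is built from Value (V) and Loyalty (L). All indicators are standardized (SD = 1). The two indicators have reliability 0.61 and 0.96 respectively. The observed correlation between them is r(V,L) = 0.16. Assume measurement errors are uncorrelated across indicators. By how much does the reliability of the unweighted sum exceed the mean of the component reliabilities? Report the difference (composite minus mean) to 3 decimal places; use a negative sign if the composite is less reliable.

0.030

Var(sum) = 2 + 0.32 = 2.32; true-score variance = 1.57 + 0.32 = 1.89; composite reliability = 0.8147.
Mean component reliability = 0.7850.
Difference = 0.8147 − 0.7850 = 0.030.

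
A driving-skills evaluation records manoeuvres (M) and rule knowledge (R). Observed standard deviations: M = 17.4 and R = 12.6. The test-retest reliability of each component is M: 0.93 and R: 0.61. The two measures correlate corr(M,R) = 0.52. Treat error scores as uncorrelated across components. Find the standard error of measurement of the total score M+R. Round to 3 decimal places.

9.116

Var(total) = 461.52 + 228.01 = 689.53.
True-score variance = 378.41 + 228.01 = 606.42, so reliability = 0.8795.
Error variance = 689.53 − 606.42 = 83.1096; SEM = √83.1096 = 9.116.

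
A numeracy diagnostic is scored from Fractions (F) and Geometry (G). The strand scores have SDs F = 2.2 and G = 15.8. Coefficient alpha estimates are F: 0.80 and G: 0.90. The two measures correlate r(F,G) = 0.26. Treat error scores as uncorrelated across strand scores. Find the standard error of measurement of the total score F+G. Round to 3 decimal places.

5.092

Var(total) = 254.48 + 18.0752 = 272.555.
True-score variance = 228.548 + 18.0752 = 246.623, so reliability = 0.9049.
Error variance = 272.555 − 246.623 = 25.932; SEM = √25.932 = 5.092.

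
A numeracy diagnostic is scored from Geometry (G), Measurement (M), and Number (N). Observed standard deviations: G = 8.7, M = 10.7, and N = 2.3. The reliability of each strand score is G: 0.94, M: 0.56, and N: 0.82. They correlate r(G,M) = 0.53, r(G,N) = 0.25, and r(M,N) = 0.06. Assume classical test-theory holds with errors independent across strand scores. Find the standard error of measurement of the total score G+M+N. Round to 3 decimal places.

7.475

Var(total) = 195.47 + 111.634 = 307.104.
True-score variance = 139.601 + 111.634 = 251.234, so reliability = 0.8181.
Error variance = 307.104 − 251.234 = 55.8692; SEM = √55.8692 = 7.475.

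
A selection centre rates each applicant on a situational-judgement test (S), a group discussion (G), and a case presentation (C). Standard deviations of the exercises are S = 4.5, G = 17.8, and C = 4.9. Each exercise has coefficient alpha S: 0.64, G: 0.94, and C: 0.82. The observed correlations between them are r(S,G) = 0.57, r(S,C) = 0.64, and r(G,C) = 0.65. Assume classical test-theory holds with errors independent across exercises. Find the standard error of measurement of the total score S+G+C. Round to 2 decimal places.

5.53

Var(total) = 361.1 + 232.924 = 594.024.
True-score variance = 330.478 + 232.924 = 563.402, so reliability = 0.9484.
Error variance = 594.024 − 563.402 = 30.6222; SEM = √30.6222 = 5.53.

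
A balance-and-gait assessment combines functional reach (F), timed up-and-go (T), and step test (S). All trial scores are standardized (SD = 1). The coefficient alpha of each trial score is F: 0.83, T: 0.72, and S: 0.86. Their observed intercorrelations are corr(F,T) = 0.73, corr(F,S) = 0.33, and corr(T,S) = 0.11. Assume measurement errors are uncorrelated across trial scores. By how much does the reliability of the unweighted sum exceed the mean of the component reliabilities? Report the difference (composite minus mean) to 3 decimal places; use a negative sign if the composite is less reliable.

Var(sum) = 3 + 2.34 = 5.34; true-score variance = 2.41 + 2.34 = 4.75; composite reliability = 0.8895.
Mean component reliability = 0.8033.
Difference = 0.8895 − 0.8033 = 0.086.

0.086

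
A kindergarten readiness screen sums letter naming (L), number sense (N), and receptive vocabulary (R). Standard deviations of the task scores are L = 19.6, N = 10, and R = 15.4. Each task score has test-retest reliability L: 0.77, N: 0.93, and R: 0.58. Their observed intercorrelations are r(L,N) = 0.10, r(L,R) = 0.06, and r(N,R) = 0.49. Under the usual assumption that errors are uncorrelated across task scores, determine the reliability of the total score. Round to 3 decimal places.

0.794

Var(L+N+R) = 19.6² + 10² + 15.4² + 2·[19.6·10·0.10 + 19.6·15.4·0.06 + 10·15.4·0.49] = 721.32 + 226.341 = 947.661.
Under uncorrelated errors the observed covariances equal the true-score covariances, so only the own-variance terms attenuate.
True-score variance = [19.6²·0.77 + 10²·0.93 + 15.4²·0.58] + 226.341 = 526.356 + 226.341 = 752.697.
Reliability = 752.697 / 947.661 = 0.794.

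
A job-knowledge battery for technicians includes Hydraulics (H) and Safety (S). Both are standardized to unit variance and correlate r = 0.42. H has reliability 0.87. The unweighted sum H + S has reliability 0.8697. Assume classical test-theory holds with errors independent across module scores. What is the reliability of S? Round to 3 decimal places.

Var(H+S) = 2 + 2·0.42 = 2.840.
True-score variance = ρ_H + ρ_S + 2·0.42, so 0.8697 = (0.87 + ρ_S + 0.84) / 2.840.
ρ_S = 0.8697·2.840 − 0.87 − 0.84 = 0.760.

0.760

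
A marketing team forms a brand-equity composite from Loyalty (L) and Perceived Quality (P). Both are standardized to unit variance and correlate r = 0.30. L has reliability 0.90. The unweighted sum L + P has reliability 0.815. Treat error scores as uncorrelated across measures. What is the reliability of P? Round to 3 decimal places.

Var(L+P) = 2 + 2·0.30 = 2.600.
True-score variance = ρ_L + ρ_P + 2·0.30, so 0.815 = (0.90 + ρ_P + 0.60) / 2.600.
ρ_P = 0.815·2.600 − 0.90 − 0.60 = 0.619.

0.619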